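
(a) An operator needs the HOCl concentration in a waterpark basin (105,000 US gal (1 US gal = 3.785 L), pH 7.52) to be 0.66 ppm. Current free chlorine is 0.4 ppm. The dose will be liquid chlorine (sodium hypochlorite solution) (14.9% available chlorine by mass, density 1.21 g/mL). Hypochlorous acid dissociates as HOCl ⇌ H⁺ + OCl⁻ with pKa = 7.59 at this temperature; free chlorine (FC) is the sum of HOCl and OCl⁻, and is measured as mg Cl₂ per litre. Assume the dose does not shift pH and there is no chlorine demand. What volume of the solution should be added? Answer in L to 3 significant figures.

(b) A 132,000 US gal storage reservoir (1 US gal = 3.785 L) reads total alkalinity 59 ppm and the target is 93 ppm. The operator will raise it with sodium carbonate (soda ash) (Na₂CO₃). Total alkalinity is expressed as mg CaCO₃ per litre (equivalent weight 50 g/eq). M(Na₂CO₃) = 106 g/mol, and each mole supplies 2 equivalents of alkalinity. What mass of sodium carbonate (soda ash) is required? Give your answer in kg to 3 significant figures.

(a) 1.81 L; (b) 18.0 kg

(a) Volume: 105,000 US gal × 3.785 L/gal = 397,425 L.
(a) [OCl⁻]/[HOCl] = 10^(pH − pKa) = 10^(7.52 − 7.59) = 0.8511; fraction as HOCl = 1/(1 + 0.8511) = 0.5402.
(a) Free chlorine required for 0.66 ppm HOCl: 0.66 / 0.5402 = 1.222 ppm.
(a) FC to add: 1.222 − 0.4 = 0.8218 mg/L as Cl₂.
(a) Cl₂ equivalent: 0.8218 mg/L × 397,425 L = 326.6 g.
(a) Product at 14.9% available Cl: 326.6 / 0.149 = 2192 g.
(a) Volume: 2192 g ÷ 1.21 g/mL = 1811 mL.

(b) Volume: 132,000 US gal × 3.785 L/gal = 499,620 L.
(b) Alkalinity to add: (93 − 59) = 34 mg/L as CaCO₃ × 499,620 L = 16,990 g as CaCO₃.
(b) Equivalents: 16,990 g ÷ 50 g/eq = 339.7 eq.
(b) Each mole of Na₂CO₃ supplies 2 eq, so 339.7 / 2 = 169.9 mol.
(b) Mass: 169.9 mol × 106 g/mol = 18,010 g.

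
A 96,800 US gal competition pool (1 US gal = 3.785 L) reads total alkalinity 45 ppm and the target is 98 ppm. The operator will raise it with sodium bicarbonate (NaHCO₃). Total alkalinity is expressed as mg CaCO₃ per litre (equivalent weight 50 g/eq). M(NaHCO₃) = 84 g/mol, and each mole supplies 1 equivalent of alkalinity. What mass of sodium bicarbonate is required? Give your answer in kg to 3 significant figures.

32.6 kg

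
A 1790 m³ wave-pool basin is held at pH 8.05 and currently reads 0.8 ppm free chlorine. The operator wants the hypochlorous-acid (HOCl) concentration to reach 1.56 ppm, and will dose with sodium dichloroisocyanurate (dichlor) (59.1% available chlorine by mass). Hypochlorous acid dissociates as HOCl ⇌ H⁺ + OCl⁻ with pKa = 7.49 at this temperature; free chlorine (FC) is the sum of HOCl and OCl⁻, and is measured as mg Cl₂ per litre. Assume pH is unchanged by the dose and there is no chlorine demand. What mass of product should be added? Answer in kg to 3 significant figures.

19.5 kg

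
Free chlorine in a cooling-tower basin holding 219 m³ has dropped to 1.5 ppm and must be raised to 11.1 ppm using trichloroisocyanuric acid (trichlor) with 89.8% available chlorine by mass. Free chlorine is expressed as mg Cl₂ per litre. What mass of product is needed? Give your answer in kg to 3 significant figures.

Volume: 219 m³ = 219,000 L.
Chlorine deficit: 11.1 − 1.5 = 9.6 ppm = 9.6 mg/L as Cl₂.
Cl₂ equivalent needed: 9.6 mg/L × 219,000 L = 2,102,000 mg = 2102 g.
Product at 89.8% available chlorine: 2102 / 0.898 = 2341 g.

2.34 kg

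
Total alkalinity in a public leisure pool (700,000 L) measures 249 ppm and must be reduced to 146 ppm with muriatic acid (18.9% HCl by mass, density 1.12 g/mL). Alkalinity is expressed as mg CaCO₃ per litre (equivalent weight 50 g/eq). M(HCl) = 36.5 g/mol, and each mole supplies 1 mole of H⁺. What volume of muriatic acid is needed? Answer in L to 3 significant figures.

Alkalinity to neutralize: (249 − 146) = 103 mg/L as CaCO₃ × 700,000 L = 72,100 g as CaCO₃.
Equivalents of H⁺ required: 72,100 ÷ 50 g/eq = 1442 eq = 1442 mol HCl.
Mass of HCl: 1442 × 36.5 = 52,630 g.
Mass of 18.9% solution: 52,630 / 0.189 = 278,500 g.
Volume: 278,500 g ÷ 1.12 g/mL = 248,600 mL.

249 L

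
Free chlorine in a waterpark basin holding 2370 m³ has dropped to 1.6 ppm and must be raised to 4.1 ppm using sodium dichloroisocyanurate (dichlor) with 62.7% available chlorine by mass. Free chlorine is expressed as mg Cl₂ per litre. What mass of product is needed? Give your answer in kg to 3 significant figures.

Volume: 2370 m³ = 2,370,000 L.
Chlorine deficit: 4.1 − 1.6 = 2.5 ppm = 2.5 mg/L as Cl₂.
Cl₂ equivalent needed: 2.5 mg/L × 2,370,000 L = 5,925,000 mg = 5925 g.
Product at 62.7% available chlorine: 5925 / 0.627 = 9450 g.

9.45 kg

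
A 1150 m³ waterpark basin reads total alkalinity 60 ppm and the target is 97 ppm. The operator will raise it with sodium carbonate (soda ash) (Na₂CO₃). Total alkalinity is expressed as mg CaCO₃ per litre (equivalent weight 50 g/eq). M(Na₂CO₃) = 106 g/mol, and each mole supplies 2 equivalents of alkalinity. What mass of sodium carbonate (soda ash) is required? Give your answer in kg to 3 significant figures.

45.1 kg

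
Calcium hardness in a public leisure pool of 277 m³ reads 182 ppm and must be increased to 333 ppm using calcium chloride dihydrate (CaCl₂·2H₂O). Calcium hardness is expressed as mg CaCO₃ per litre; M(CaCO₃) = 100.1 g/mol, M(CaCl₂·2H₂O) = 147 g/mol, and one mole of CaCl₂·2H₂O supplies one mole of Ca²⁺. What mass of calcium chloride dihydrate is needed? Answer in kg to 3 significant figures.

61.4 kg

Volume: 277 m³ = 277,000 L.
Hardness to add: (333 − 182) = 151 mg/L as CaCO₃ × 277,000 L = 41,830 g as CaCO₃.
Moles of Ca²⁺ (1 mol Ca²⁺ ≡ 1 mol CaCO₃): 41,830 / 100.1 g/mol = 417.9 mol.
Mass of CaCl₂·2H₂O: 417.9 × 147 = 61,420 g.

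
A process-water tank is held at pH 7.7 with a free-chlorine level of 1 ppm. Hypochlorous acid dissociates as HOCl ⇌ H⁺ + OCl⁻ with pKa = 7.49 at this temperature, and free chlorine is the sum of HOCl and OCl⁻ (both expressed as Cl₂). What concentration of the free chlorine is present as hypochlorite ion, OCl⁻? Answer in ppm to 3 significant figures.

0.619 ppm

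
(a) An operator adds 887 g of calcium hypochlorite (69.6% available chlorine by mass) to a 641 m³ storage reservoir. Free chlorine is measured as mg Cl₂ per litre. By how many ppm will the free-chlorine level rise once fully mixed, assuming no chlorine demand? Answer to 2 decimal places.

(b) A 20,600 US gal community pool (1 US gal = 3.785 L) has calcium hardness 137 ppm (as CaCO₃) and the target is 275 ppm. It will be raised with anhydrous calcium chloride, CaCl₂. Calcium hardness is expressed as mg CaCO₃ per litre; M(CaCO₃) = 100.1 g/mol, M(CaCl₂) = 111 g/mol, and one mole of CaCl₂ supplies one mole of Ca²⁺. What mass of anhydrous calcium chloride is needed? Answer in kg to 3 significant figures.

(a) Volume: 641 m³ = 641,000 L.
(a) Available chlorine delivered: 887 g × 0.696 = 617.4 g as Cl₂.
(a) Concentration rise: 617.4 g / 641,000 L = 0.9631 mg/L = 0.96 ppm.

(b) Volume: 20,600 US gal × 3.785 L/gal = 77,971 L.
(b) Hardness to add: (275 − 137) = 138 mg/L as CaCO₃ × 77,971 L = 10,760 g as CaCO₃.
(b) Moles of Ca²⁺ (1 mol Ca²⁺ ≡ 1 mol CaCO₃): 10,760 / 100.1 g/mol = 107.5 mol.
(b) Mass of CaCl₂: 107.5 × 111 = 11,930 g.

(a) 0.96 ppm; (b) 11.9 kg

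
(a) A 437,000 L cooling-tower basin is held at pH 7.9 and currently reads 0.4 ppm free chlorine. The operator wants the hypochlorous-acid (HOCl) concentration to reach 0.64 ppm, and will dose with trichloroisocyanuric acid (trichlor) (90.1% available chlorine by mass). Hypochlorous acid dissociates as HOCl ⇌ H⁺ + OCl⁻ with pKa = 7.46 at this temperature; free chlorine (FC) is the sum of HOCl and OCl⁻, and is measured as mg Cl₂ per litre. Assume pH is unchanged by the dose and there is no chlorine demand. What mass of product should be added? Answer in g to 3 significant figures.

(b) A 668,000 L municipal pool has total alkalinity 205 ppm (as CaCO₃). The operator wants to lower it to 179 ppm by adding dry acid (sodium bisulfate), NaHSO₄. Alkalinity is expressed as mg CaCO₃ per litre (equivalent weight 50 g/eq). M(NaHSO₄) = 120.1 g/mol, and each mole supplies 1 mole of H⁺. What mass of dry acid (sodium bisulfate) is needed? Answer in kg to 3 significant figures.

(a) [OCl⁻]/[HOCl] = 10^(pH − pKa) = 10^(7.9 − 7.46) = 2.754; fraction as HOCl = 1/(1 + 2.754) = 0.2664.
(a) Free chlorine required for 0.64 ppm HOCl: 0.64 / 0.2664 = 2.403 ppm.
(a) FC to add: 2.403 − 0.4 = 2.003 mg/L as Cl₂.
(a) Cl₂ equivalent: 2.003 mg/L × 437,000 L = 875.2 g.
(a) Product at 90.1% available Cl: 875.2 / 0.901 = 971.3 g.

(b) Alkalinity to neutralize: (205 − 179) = 26 mg/L as CaCO₃ × 668,000 L = 17,370 g as CaCO₃.
(b) Equivalents of H⁺ required: 17,370 ÷ 50 g/eq = 347.4 eq = 347.4 mol NaHSO₄.
(b) Mass of NaHSO₄: 347.4 × 120.1 = 41,720 g.

(a) 971 g; (b) 41.7 kg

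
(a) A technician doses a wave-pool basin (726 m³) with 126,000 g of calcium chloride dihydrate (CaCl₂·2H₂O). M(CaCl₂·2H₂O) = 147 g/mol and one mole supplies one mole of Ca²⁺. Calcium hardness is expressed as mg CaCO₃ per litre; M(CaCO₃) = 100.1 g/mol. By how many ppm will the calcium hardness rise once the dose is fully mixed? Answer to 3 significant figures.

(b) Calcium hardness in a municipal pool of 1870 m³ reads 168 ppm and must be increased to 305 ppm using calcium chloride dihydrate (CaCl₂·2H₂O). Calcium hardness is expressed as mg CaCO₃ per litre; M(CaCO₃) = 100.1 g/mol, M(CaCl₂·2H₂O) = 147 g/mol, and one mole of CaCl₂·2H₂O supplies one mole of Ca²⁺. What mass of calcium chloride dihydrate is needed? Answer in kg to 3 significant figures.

(a) Volume: 726 m³ = 726,000 L.
(a) Moles of Ca²⁺: 126,000 g ÷ 147 g/mol = 857.1 mol.
(a) As CaCO₃: 857.1 mol × 100.1 g/mol = 85,800 g.
(a) Rise: 85,800 g / 726,000 L × 1000 = 118.2 mg/L.

(b) Volume: 1870 m³ = 1,870,000 L.
(b) Hardness to add: (305 − 168) = 137 mg/L as CaCO₃ × 1,870,000 L = 256,200 g as CaCO₃.
(b) Moles of Ca²⁺ (1 mol Ca²⁺ ≡ 1 mol CaCO₃): 256,200 / 100.1 g/mol = 2559 mol.
(b) Mass of CaCl₂·2H₂O: 2559 × 147 = 376,200 g.

(a) 118 ppm; (b) 376 kg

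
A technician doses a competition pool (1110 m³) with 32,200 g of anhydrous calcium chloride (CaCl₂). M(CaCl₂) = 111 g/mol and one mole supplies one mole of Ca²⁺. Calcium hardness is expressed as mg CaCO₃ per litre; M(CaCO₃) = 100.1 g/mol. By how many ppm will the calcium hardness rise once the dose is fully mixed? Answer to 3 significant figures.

Volume: 1110 m³ = 1,110,000 L.
Moles of Ca²⁺: 32,200 g ÷ 111 g/mol = 290.1 mol.
As CaCO₃: 290.1 mol × 100.1 g/mol = 29,040 g.
Rise: 29,040 g / 1,110,000 L × 1000 = 26.16 mg/L.

26.2 ppm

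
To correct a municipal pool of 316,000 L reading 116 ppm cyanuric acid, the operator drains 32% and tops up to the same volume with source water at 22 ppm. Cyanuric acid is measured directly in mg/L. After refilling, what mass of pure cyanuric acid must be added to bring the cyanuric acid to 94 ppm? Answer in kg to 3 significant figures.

After draining 32% and refilling: 116 × 0.68 + 22 × 0.32 = 85.92 ppm.
Deficit to target: 94 − 85.92 = 8.08 mg/L.
Mass: 8.08 mg/L × 316,000 L = 2553 g cyanuric acid.

2.55 kg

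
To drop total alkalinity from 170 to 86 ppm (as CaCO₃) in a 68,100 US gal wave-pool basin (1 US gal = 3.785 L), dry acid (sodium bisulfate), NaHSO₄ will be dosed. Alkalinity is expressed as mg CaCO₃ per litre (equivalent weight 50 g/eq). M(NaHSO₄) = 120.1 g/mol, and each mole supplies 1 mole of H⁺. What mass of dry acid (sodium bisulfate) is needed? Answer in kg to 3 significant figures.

52.0 kg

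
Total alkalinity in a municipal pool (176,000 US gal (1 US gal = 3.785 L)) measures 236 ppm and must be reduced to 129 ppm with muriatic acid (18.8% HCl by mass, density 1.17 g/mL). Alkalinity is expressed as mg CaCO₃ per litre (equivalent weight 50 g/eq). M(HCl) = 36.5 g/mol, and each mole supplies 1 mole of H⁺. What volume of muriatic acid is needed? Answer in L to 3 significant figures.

237 L

Volume: 176,000 US gal × 3.785 L/gal = 666,160 L.
Alkalinity to neutralize: (236 − 129) = 107 mg/L as CaCO₃ × 666,160 L = 71,280 g as CaCO₃.
Equivalents of H⁺ required: 71,280 ÷ 50 g/eq = 1426 eq = 1426 mol HCl.
Mass of HCl: 1426 × 36.5 = 52,030 g.
Mass of 18.8% solution: 52,030 / 0.188 = 276,800 g.
Volume: 276,800 g ÷ 1.17 g/mL = 236,600 mL.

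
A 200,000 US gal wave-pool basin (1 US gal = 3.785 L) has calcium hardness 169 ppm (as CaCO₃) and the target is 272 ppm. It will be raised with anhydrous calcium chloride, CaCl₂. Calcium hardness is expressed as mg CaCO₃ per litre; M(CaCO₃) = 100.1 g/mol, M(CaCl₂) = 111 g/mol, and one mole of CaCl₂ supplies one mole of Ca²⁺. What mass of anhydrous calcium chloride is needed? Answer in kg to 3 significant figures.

86.5 kg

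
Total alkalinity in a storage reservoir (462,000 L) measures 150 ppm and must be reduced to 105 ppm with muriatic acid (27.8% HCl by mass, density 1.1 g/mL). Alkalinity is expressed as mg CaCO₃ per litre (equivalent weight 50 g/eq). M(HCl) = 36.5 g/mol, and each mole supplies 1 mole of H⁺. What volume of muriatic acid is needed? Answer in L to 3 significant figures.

Alkalinity to neutralize: (150 − 105) = 45 mg/L as CaCO₃ × 462,000 L = 20,790 g as CaCO₃.
Equivalents of H⁺ required: 20,790 ÷ 50 g/eq = 415.8 eq = 415.8 mol HCl.
Mass of HCl: 415.8 × 36.5 = 15,180 g.
Mass of 27.8% solution: 15,180 / 0.278 = 54,590 g.
Volume: 54,590 g ÷ 1.1 g/mL = 49,630 mL.

49.6 L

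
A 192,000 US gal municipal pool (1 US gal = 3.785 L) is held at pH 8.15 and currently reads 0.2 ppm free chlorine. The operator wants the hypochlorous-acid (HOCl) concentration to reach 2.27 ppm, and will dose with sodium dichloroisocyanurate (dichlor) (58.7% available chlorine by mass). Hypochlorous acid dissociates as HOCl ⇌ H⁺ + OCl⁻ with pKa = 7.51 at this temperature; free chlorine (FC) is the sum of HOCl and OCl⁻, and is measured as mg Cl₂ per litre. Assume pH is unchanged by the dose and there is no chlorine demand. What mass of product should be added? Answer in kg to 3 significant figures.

Volume: 192,000 US gal × 3.785 L/gal = 726,720 L.
[OCl⁻]/[HOCl] = 10^(pH − pKa) = 10^(8.15 − 7.51) = 4.365; fraction as HOCl = 1/(1 + 4.365) = 0.1864.
Free chlorine required for 2.27 ppm HOCl: 2.27 / 0.1864 = 12.18 ppm.
FC to add: 12.18 − 0.2 = 11.98 mg/L as Cl₂.
Cl₂ equivalent: 11.98 mg/L × 726,720 L = 8705 g.
Product at 58.7% available Cl: 8705 / 0.587 = 14,830 g.

14.8 kg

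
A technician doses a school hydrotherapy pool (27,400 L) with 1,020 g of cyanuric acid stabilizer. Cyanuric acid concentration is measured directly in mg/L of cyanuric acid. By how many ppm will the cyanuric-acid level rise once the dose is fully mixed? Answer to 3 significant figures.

37.2 ppm

Rise: 1,020 g / 27,400 L × 1000 = 37.23 mg/L.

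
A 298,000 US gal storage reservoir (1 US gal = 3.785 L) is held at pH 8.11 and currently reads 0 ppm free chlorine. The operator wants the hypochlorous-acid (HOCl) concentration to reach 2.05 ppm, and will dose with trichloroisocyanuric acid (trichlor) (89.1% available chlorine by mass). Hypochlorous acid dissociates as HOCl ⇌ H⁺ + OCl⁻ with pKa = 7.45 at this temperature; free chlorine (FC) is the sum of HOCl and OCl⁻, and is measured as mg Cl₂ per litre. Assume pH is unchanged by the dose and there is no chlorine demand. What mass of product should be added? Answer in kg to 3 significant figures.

Volume: 298,000 US gal × 3.785 L/gal = 1,127,930 L.
[OCl⁻]/[HOCl] = 10^(pH − pKa) = 10^(8.11 − 7.45) = 4.571; fraction as HOCl = 1/(1 + 4.571) = 0.1795.
Free chlorine required for 2.05 ppm HOCl: 2.05 / 0.1795 = 11.42 ppm.
FC to add: 11.42 − 0 = 11.42 mg/L as Cl₂.
Cl₂ equivalent: 11.42 mg/L × 1,127,930 L = 12,880 g.
Product at 89.1% available Cl: 12,880 / 0.891 = 14,460 g.

14.5 kg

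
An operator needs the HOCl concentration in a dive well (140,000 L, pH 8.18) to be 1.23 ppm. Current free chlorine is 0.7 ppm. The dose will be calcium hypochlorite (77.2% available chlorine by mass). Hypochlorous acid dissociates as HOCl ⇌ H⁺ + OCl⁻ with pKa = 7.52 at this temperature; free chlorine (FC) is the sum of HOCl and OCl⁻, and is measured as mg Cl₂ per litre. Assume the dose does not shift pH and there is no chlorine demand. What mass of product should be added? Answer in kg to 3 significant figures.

1.12 kg

[OCl⁻]/[HOCl] = 10^(pH − pKa) = 10^(8.18 − 7.52) = 4.571; fraction as HOCl = 1/(1 + 4.571) = 0.1795.
Free chlorine required for 1.23 ppm HOCl: 1.23 / 0.1795 = 6.852 ppm.
FC to add: 6.852 − 0.7 = 6.152 mg/L as Cl₂.
Cl₂ equivalent: 6.152 mg/L × 140,000 L = 861.3 g.
Product at 77.2% available Cl: 861.3 / 0.772 = 1116 g.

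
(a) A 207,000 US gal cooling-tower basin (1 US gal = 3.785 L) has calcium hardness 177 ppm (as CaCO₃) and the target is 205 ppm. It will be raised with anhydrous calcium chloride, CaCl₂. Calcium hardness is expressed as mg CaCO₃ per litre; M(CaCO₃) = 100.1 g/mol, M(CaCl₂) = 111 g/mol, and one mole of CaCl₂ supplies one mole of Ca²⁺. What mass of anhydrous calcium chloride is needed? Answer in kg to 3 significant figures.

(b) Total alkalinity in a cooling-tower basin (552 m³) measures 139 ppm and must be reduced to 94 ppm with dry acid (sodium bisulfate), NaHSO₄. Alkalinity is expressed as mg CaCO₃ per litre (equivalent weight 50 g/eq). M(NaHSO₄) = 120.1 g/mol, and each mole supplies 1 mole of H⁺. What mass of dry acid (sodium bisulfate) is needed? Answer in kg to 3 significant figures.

(a) 24.3 kg; (b) 59.7 kg

(a) Volume: 207,000 US gal × 3.785 L/gal = 783,495 L.
(a) Hardness to add: (205 − 177) = 28 mg/L as CaCO₃ × 783,495 L = 21,940 g as CaCO₃.
(a) Moles of Ca²⁺ (1 mol Ca²⁺ ≡ 1 mol CaCO₃): 21,940 / 100.1 g/mol = 219.2 mol.
(a) Mass of CaCl₂: 219.2 × 111 = 24,330 g.

(b) Volume: 552 m³ = 552,000 L.
(b) Alkalinity to neutralize: (139 − 94) = 45 mg/L as CaCO₃ × 552,000 L = 24,840 g as CaCO₃.
(b) Equivalents of H⁺ required: 24,840 ÷ 50 g/eq = 496.8 eq = 496.8 mol NaHSO₄.
(b) Mass of NaHSO₄: 496.8 × 120.1 = 59,670 g.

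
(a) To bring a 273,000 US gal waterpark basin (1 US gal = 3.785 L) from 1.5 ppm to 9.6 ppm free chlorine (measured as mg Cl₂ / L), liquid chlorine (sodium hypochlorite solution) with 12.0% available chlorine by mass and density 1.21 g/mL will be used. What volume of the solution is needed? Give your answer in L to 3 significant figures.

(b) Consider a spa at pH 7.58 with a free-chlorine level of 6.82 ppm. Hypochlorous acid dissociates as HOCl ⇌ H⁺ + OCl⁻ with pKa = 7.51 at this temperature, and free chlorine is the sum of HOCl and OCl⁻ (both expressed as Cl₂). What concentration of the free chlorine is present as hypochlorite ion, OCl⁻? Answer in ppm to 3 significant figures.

(a) 57.6 L; (b) 3.68 ppm

(a) Volume: 273,000 US gal × 3.785 L/gal = 1,033,305 L.
(a) Chlorine deficit: 9.6 − 1.5 = 8.1 ppm = 8.1 mg/L as Cl₂.
(a) Cl₂ equivalent needed: 8.1 mg/L × 1,033,305 L = 8,370,000 mg = 8370 g.
(a) Product at 12.0% available chlorine: 8370 / 0.12 = 69,750 g.
(a) Volume at density 1.21 g/mL: 69,750 g ÷ 1.21 g/mL = 57,640 mL.

(b) [OCl⁻]/[HOCl] = 10^(pH − pKa) = 10^(7.58 − 7.51) = 10^0.07 = 1.175.
(b) Fraction as HOCl = 1 / (1 + 1.175) = 0.4598.
(b) OCl⁻ = (1 − 0.4598) × 6.82 ppm = 3.684 ppm.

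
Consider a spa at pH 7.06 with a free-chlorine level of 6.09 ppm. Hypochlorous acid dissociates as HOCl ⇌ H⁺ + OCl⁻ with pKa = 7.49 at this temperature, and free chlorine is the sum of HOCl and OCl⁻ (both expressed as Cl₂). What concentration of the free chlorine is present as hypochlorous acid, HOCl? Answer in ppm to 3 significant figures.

4.44 ppm

[OCl⁻]/[HOCl] = 10^(pH − pKa) = 10^(7.06 − 7.49) = 10^-0.43 = 0.3715.
Fraction as HOCl = 1 / (1 + 0.3715) = 0.7291.
HOCl = 0.7291 × 6.09 ppm = 4.44 ppm.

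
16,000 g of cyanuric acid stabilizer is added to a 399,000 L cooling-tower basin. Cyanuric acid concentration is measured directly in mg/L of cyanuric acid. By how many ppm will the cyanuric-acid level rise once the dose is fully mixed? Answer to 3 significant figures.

40.1 ppm

Rise: 16,000 g / 399,000 L × 1000 = 40.1 mg/L.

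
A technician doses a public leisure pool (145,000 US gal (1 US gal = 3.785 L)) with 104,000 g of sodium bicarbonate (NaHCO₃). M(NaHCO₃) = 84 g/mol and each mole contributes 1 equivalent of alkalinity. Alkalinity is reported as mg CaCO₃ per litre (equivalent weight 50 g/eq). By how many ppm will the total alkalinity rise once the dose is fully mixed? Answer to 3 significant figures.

113 ppm

Volume: 145,000 US gal × 3.785 L/gal = 548,825 L.
Moles of NaHCO₃: 104,000 g ÷ 84 g/mol = 1238 mol → 1238 eq of alkalinity.
As CaCO₃: 1238 eq × 50 g/eq = 61,900 g.
Rise: 61,900 g / 548,825 L × 1000 = 112.8 mg/L.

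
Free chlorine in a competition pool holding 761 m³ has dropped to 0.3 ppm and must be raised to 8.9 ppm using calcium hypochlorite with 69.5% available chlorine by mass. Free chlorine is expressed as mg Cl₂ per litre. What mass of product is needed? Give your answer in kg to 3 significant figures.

9.42 kg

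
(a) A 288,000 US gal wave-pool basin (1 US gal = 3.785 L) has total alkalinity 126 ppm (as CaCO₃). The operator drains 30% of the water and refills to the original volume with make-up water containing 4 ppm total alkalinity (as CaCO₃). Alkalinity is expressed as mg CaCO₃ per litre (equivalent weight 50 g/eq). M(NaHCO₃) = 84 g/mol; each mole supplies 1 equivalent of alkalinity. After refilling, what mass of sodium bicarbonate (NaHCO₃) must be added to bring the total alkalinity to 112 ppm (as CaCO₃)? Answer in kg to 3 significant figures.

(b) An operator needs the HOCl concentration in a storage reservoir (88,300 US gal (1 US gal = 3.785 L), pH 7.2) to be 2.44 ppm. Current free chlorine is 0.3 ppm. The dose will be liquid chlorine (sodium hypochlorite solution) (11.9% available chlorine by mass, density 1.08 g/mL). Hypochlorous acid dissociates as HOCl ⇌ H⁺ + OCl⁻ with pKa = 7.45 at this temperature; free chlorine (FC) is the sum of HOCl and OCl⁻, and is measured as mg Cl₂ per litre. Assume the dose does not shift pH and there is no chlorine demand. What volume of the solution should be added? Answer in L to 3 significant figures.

(a) Volume: 288,000 US gal × 3.785 L/gal = 1,090,080 L.
(a) After draining 30% and refilling: 126 × 0.70 + 4 × 0.30 = 89.4 ppm.
(a) Deficit to target: 112 − 89.4 = 22.6 mg/L.
(a) As CaCO₃: 22.6 mg/L × 1,090,080 L = 24,640 g; ÷ 50 g/eq ÷ 1 = 492.7 mol NaHCO₃.
(a) Mass: 492.7 × 84 = 41,390 g.

(b) Volume: 88,300 US gal × 3.785 L/gal = 334,216 L.
(b) [OCl⁻]/[HOCl] = 10^(pH − pKa) = 10^(7.2 − 7.45) = 0.5623; fraction as HOCl = 1/(1 + 0.5623) = 0.6401.
(b) Free chlorine required for 2.44 ppm HOCl: 2.44 / 0.6401 = 3.812 ppm.
(b) FC to add: 3.812 − 0.3 = 3.512 mg/L as Cl₂.
(b) Cl₂ equivalent: 3.512 mg/L × 334,216 L = 1174 g.
(b) Product at 11.9% available Cl: 1174 / 0.119 = 9864 g.
(b) Volume: 9864 g ÷ 1.08 g/mL = 9133 mL.

(a) 41.4 kg; (b) 9.13 L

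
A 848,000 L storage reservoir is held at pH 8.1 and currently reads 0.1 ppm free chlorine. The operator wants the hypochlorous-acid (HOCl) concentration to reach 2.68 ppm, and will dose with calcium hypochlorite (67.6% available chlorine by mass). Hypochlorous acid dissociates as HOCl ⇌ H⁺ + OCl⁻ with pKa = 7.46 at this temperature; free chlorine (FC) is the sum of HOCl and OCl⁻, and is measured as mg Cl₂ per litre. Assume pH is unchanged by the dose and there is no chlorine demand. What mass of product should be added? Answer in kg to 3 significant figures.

17.9 kg

[OCl⁻]/[HOCl] = 10^(pH − pKa) = 10^(8.1 − 7.46) = 4.365; fraction as HOCl = 1/(1 + 4.365) = 0.1864.
Free chlorine required for 2.68 ppm HOCl: 2.68 / 0.1864 = 14.38 ppm.
FC to add: 14.38 − 0.1 = 14.28 mg/L as Cl₂.
Cl₂ equivalent: 14.28 mg/L × 848,000 L = 12,110 g.
Product at 67.6% available Cl: 12,110 / 0.676 = 17,910 g.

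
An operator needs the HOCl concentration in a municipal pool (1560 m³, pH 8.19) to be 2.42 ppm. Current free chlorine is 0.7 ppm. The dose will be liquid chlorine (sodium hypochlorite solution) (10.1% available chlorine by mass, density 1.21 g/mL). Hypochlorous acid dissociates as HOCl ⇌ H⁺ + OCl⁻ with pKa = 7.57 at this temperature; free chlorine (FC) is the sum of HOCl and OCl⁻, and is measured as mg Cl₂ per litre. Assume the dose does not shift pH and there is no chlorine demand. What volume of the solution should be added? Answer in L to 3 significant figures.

151 L

Volume: 1560 m³ = 1,560,000 L.
[OCl⁻]/[HOCl] = 10^(pH − pKa) = 10^(8.19 − 7.57) = 4.169; fraction as HOCl = 1/(1 + 4.169) = 0.1935.
Free chlorine required for 2.42 ppm HOCl: 2.42 / 0.1935 = 12.51 ppm.
FC to add: 12.51 − 0.7 = 11.81 mg/L as Cl₂.
Cl₂ equivalent: 11.81 mg/L × 1,560,000 L = 18,420 g.
Product at 10.1% available Cl: 18,420 / 0.101 = 182,400 g.
Volume: 182,400 g ÷ 1.21 g/mL = 150,700 mL.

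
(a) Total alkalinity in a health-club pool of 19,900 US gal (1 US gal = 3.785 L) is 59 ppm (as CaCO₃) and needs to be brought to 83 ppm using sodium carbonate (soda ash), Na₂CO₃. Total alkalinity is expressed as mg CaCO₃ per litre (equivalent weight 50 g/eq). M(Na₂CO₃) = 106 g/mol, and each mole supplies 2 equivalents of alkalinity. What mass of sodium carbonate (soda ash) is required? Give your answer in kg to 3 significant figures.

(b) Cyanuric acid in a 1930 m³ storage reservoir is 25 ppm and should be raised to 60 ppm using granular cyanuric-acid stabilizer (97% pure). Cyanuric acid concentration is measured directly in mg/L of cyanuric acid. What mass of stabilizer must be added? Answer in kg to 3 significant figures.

(a) 1.92 kg; (b) 69.6 kg

(a) Volume: 19,900 US gal × 3.785 L/gal = 75,322 L.
(a) Alkalinity to add: (83 − 59) = 24 mg/L as CaCO₃ × 75,322 L = 1808 g as CaCO₃.
(a) Equivalents: 1808 g ÷ 50 g/eq = 36.15 eq.
(a) Each mole of Na₂CO₃ supplies 2 eq, so 36.15 / 2 = 18.08 mol.
(a) Mass: 18.08 mol × 106 g/mol = 1916 g.

(b) Volume: 1930 m³ = 1,930,000 L.
(b) CYA to add: (60 − 25) = 35 mg/L × 1,930,000 L = 67,550 g cyanuric acid.
(b) At 97% purity: 67,550 / 0.97 = 69,640 g product.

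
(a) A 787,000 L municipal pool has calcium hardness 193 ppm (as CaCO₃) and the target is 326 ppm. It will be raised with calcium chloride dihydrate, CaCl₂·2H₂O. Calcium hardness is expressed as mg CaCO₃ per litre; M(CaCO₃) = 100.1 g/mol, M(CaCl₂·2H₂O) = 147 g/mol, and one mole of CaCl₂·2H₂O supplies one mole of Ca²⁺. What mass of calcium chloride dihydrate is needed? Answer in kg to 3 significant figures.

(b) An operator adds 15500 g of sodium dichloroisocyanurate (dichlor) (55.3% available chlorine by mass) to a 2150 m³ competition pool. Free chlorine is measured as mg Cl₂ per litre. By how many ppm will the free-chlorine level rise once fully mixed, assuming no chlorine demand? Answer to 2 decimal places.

(a) Hardness to add: (326 − 193) = 133 mg/L as CaCO₃ × 787,000 L = 104,700 g as CaCO₃.
(a) Moles of Ca²⁺ (1 mol Ca²⁺ ≡ 1 mol CaCO₃): 104,700 / 100.1 g/mol = 1046 mol.
(a) Mass of CaCl₂·2H₂O: 1046 × 147 = 153,700 g.

(b) Volume: 2150 m³ = 2,150,000 L.
(b) Available chlorine delivered: 15,500 g × 0.553 = 8572 g as Cl₂.
(b) Concentration rise: 8572 g / 2,150,000 L = 3.987 mg/L = 3.99 ppm.

(a) 154 kg; (b) 3.99 ppm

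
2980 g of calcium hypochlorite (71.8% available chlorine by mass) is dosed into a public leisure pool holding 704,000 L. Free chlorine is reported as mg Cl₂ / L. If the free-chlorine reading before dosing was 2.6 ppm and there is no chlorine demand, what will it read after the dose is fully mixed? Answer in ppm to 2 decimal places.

5.64 ppm

Available chlorine delivered: 2980 g × 0.718 = 2140 g as Cl₂.
Concentration rise: 2140 g / 704,000 L = 3.039 mg/L = 3.04 ppm.
Final FC: 2.6 + 3.04 = 5.64 ppm.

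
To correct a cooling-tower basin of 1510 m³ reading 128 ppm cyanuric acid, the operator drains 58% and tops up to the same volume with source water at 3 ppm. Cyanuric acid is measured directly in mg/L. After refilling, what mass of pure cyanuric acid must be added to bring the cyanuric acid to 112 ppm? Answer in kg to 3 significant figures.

85.3 kg

Volume: 1510 m³ = 1,510,000 L.
After draining 58% and refilling: 128 × 0.42 + 3 × 0.58 = 55.5 ppm.
Deficit to target: 112 − 55.5 = 56.5 mg/L.
Mass: 56.5 mg/L × 1,510,000 L = 85,310 g cyanuric acid.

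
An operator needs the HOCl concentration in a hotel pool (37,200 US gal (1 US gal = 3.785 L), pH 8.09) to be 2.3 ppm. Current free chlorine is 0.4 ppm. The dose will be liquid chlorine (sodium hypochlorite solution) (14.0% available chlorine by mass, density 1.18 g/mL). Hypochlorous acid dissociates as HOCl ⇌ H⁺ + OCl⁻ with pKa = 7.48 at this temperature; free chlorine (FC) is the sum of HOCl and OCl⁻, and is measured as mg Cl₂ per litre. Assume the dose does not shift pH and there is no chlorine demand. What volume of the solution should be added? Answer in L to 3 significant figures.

Volume: 37,200 US gal × 3.785 L/gal = 140,802 L.
[OCl⁻]/[HOCl] = 10^(pH − pKa) = 10^(8.09 − 7.48) = 4.074; fraction as HOCl = 1/(1 + 4.074) = 0.1971.
Free chlorine required for 2.3 ppm HOCl: 2.3 / 0.1971 = 11.67 ppm.
FC to add: 11.67 − 0.4 = 11.27 mg/L as Cl₂.
Cl₂ equivalent: 11.27 mg/L × 140,802 L = 1587 g.
Product at 14.0% available Cl: 1587 / 0.14 = 11,330 g.
Volume: 11,330 g ÷ 1.18 g/mL = 9605 mL.

9.61 L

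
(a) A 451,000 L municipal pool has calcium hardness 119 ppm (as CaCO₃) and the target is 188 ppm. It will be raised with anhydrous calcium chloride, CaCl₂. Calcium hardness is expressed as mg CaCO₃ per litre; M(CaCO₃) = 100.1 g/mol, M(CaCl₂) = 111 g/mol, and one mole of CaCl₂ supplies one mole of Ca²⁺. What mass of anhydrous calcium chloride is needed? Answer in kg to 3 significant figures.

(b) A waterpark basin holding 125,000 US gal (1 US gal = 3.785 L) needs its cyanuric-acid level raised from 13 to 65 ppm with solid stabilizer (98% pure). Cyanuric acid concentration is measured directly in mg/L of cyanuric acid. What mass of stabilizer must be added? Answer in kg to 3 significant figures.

(a) 34.5 kg; (b) 25.1 kg

(a) Hardness to add: (188 − 119) = 69 mg/L as CaCO₃ × 451,000 L = 31,120 g as CaCO₃.
(a) Moles of Ca²⁺ (1 mol Ca²⁺ ≡ 1 mol CaCO₃): 31,120 / 100.1 g/mol = 310.9 mol.
(a) Mass of CaCl₂: 310.9 × 111 = 34,510 g.

(b) Volume: 125,000 US gal × 3.785 L/gal = 473,125 L.
(b) CYA to add: (65 − 13) = 52 mg/L × 473,125 L = 24,600 g cyanuric acid.
(b) At 98% purity: 24,600 / 0.98 = 25,100 g product.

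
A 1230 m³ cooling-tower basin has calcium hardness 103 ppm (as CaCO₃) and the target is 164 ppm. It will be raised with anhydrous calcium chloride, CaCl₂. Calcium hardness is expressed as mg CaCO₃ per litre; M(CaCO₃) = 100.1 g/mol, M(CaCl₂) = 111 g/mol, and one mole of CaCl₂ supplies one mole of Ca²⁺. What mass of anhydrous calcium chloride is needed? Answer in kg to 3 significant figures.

83.2 kg

Volume: 1230 m³ = 1,230,000 L.
Hardness to add: (164 − 103) = 61 mg/L as CaCO₃ × 1,230,000 L = 75,030 g as CaCO₃.
Moles of Ca²⁺ (1 mol Ca²⁺ ≡ 1 mol CaCO₃): 75,030 / 100.1 g/mol = 749.6 mol.
Mass of CaCl₂: 749.6 × 111 = 83,200 g.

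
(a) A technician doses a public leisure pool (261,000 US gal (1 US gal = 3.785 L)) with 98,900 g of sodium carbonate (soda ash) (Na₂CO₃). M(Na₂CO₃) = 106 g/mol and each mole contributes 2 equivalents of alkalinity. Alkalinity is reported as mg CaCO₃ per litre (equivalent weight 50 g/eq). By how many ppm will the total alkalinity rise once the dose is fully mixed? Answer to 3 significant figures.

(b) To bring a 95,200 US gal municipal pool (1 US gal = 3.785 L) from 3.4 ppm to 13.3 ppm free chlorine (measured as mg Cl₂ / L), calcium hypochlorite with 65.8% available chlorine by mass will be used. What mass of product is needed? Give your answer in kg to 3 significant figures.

(a) 94.4 ppm; (b) 5.42 kg

(a) Volume: 261,000 US gal × 3.785 L/gal = 987,885 L.
(a) Moles of Na₂CO₃: 98,900 g ÷ 106 g/mol = 933 mol → 1866 eq of alkalinity.
(a) As CaCO₃: 1866 eq × 50 g/eq = 93,300 g.
(a) Rise: 93,300 g / 987,885 L × 1000 = 94.45 mg/L.

(b) Volume: 95,200 US gal × 3.785 L/gal = 360,332 L.
(b) Chlorine deficit: 13.3 − 3.4 = 9.9 ppm = 9.9 mg/L as Cl₂.
(b) Cl₂ equivalent needed: 9.9 mg/L × 360,332 L = 3,567,000 mg = 3567 g.
(b) Product at 65.8% available chlorine: 3567 / 0.658 = 5421 g.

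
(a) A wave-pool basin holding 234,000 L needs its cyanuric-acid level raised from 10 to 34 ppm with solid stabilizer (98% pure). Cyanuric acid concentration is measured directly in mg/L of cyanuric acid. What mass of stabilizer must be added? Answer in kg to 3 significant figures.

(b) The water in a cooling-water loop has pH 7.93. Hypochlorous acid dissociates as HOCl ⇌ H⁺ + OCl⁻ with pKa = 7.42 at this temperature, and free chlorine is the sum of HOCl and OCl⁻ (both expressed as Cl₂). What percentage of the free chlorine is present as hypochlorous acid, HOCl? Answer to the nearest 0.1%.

(a) CYA to add: (34 − 10) = 24 mg/L × 234,000 L = 5616 g cyanuric acid.
(a) At 98% purity: 5616 / 0.98 = 5731 g product.

(b) [OCl⁻]/[HOCl] = 10^(pH − pKa) = 10^(7.93 − 7.42) = 10^0.51 = 3.236.
(b) Fraction as HOCl = 1 / (1 + 3.236) = 0.2361.

(a) 5.73 kg; (b) 23.6%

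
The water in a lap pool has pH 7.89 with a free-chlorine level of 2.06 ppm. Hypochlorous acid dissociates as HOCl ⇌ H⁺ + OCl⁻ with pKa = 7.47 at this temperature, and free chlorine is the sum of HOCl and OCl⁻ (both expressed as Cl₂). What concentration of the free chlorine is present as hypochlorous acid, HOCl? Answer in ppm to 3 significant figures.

[OCl⁻]/[HOCl] = 10^(pH − pKa) = 10^(7.89 − 7.47) = 10^0.42 = 2.63.
Fraction as HOCl = 1 / (1 + 2.63) = 0.2755.
HOCl = 0.2755 × 2.06 ppm = 0.5675 ppm.

0.567 ppm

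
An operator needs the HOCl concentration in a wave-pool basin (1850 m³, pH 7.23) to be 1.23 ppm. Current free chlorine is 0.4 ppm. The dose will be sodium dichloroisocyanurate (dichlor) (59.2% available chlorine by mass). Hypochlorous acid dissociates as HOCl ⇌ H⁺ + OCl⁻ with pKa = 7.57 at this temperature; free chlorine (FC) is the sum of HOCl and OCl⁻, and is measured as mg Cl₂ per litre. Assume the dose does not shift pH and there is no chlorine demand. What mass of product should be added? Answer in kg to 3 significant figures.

Volume: 1850 m³ = 1,850,000 L.
[OCl⁻]/[HOCl] = 10^(pH − pKa) = 10^(7.23 − 7.57) = 0.4571; fraction as HOCl = 1/(1 + 0.4571) = 0.6863.
Free chlorine required for 1.23 ppm HOCl: 1.23 / 0.6863 = 1.792 ppm.
FC to add: 1.792 − 0.4 = 1.392 mg/L as Cl₂.
Cl₂ equivalent: 1.392 mg/L × 1,850,000 L = 2576 g.
Product at 59.2% available Cl: 2576 / 0.592 = 4351 g.

4.35 kg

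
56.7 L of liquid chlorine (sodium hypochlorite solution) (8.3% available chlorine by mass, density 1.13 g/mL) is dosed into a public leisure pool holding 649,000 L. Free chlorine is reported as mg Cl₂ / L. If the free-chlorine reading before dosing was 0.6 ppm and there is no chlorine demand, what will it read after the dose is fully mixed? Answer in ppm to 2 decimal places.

Mass of solution: 56.7 L × 1000 mL/L × 1.13 g/mL = 64,070 g.
Available chlorine delivered: 64,070 g × 0.083 = 5318 g as Cl₂.
Concentration rise: 5318 g / 649,000 L = 8.194 mg/L = 8.19 ppm.
Final FC: 0.6 + 8.19 = 8.79 ppm.

8.79 ppm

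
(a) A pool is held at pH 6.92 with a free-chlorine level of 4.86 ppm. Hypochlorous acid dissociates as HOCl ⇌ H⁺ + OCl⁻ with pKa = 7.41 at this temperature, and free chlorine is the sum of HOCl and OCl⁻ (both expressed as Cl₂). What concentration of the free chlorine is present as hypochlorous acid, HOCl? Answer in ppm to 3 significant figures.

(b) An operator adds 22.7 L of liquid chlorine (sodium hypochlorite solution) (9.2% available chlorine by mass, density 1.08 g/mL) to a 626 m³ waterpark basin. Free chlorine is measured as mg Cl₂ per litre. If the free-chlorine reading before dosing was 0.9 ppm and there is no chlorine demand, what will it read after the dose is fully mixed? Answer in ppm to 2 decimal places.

(a) 3.67 ppm; (b) 4.50 ppm

(a) [OCl⁻]/[HOCl] = 10^(pH − pKa) = 10^(6.92 − 7.41) = 10^-0.49 = 0.3236.
(a) Fraction as HOCl = 1 / (1 + 0.3236) = 0.7555.
(a) HOCl = 0.7555 × 4.86 ppm = 3.672 ppm.

(b) Volume: 626 m³ = 626,000 L.
(b) Mass of solution: 22.7 L × 1000 mL/L × 1.08 g/mL = 24,520 g.
(b) Available chlorine delivered: 24,520 g × 0.092 = 2255 g as Cl₂.
(b) Concentration rise: 2255 g / 626,000 L = 3.603 mg/L = 3.60 ppm.
(b) Final FC: 0.9 + 3.60 = 4.50 ppm.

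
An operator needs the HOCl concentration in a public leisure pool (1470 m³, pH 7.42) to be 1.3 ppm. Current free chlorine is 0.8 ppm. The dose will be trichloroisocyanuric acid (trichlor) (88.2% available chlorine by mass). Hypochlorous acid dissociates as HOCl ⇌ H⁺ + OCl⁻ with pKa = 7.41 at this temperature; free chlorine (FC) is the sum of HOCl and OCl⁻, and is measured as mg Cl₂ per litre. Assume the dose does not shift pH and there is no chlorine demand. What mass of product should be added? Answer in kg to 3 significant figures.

3.05 kg

Volume: 1470 m³ = 1,470,000 L.
[OCl⁻]/[HOCl] = 10^(pH − pKa) = 10^(7.42 − 7.41) = 1.023; fraction as HOCl = 1/(1 + 1.023) = 0.4942.
Free chlorine required for 1.3 ppm HOCl: 1.3 / 0.4942 = 2.63 ppm.
FC to add: 2.63 − 0.8 = 1.83 mg/L as Cl₂.
Cl₂ equivalent: 1.83 mg/L × 1,470,000 L = 2691 g.
Product at 88.2% available Cl: 2691 / 0.882 = 3050 g.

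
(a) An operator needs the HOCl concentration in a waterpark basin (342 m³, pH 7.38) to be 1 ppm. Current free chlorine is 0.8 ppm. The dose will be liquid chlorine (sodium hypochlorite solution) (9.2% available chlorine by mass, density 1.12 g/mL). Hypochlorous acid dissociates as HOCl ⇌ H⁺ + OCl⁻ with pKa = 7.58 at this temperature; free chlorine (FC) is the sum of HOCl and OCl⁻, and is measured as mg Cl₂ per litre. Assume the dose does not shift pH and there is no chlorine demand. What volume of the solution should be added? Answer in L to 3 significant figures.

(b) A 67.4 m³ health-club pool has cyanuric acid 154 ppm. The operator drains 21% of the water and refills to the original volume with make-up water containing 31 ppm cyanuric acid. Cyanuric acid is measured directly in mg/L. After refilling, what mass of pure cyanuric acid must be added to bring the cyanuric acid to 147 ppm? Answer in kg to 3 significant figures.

(a) Volume: 342 m³ = 342,000 L.
(a) [OCl⁻]/[HOCl] = 10^(pH − pKa) = 10^(7.38 − 7.58) = 0.631; fraction as HOCl = 1/(1 + 0.631) = 0.6131.
(a) Free chlorine required for 1 ppm HOCl: 1 / 0.6131 = 1.631 ppm.
(a) FC to add: 1.631 − 0.8 = 0.831 mg/L as Cl₂.
(a) Cl₂ equivalent: 0.831 mg/L × 342,000 L = 284.2 g.
(a) Product at 9.2% available Cl: 284.2 / 0.092 = 3089 g.
(a) Volume: 3089 g ÷ 1.12 g/mL = 2758 mL.

(b) Volume: 67.4 m³ = 67,400 L.
(b) After draining 21% and refilling: 154 × 0.79 + 31 × 0.21 = 128.17 ppm.
(b) Deficit to target: 147 − 128.17 = 18.83 mg/L.
(b) Mass: 18.83 mg/L × 67,400 L = 1269 g cyanuric acid.

(a) 2.76 L; (b) 1.27 kg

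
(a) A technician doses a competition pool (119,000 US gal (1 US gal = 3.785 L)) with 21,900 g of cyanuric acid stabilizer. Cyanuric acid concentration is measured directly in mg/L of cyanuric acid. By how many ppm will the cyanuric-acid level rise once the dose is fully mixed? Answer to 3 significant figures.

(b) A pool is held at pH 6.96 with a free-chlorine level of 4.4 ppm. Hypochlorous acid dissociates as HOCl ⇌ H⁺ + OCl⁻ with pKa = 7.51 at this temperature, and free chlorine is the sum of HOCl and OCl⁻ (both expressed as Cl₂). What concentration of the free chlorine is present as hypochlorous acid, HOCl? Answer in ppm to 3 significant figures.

(a) 48.6 ppm; (b) 3.43 ppm

(a) Volume: 119,000 US gal × 3.785 L/gal = 450,415 L.
(a) Rise: 21,900 g / 450,415 L × 1000 = 48.62 mg/L.

(b) [OCl⁻]/[HOCl] = 10^(pH − pKa) = 10^(6.96 − 7.51) = 10^-0.55 = 0.2818.
(b) Fraction as HOCl = 1 / (1 + 0.2818) = 0.7801.
(b) HOCl = 0.7801 × 4.4 ppm = 3.433 ppm.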